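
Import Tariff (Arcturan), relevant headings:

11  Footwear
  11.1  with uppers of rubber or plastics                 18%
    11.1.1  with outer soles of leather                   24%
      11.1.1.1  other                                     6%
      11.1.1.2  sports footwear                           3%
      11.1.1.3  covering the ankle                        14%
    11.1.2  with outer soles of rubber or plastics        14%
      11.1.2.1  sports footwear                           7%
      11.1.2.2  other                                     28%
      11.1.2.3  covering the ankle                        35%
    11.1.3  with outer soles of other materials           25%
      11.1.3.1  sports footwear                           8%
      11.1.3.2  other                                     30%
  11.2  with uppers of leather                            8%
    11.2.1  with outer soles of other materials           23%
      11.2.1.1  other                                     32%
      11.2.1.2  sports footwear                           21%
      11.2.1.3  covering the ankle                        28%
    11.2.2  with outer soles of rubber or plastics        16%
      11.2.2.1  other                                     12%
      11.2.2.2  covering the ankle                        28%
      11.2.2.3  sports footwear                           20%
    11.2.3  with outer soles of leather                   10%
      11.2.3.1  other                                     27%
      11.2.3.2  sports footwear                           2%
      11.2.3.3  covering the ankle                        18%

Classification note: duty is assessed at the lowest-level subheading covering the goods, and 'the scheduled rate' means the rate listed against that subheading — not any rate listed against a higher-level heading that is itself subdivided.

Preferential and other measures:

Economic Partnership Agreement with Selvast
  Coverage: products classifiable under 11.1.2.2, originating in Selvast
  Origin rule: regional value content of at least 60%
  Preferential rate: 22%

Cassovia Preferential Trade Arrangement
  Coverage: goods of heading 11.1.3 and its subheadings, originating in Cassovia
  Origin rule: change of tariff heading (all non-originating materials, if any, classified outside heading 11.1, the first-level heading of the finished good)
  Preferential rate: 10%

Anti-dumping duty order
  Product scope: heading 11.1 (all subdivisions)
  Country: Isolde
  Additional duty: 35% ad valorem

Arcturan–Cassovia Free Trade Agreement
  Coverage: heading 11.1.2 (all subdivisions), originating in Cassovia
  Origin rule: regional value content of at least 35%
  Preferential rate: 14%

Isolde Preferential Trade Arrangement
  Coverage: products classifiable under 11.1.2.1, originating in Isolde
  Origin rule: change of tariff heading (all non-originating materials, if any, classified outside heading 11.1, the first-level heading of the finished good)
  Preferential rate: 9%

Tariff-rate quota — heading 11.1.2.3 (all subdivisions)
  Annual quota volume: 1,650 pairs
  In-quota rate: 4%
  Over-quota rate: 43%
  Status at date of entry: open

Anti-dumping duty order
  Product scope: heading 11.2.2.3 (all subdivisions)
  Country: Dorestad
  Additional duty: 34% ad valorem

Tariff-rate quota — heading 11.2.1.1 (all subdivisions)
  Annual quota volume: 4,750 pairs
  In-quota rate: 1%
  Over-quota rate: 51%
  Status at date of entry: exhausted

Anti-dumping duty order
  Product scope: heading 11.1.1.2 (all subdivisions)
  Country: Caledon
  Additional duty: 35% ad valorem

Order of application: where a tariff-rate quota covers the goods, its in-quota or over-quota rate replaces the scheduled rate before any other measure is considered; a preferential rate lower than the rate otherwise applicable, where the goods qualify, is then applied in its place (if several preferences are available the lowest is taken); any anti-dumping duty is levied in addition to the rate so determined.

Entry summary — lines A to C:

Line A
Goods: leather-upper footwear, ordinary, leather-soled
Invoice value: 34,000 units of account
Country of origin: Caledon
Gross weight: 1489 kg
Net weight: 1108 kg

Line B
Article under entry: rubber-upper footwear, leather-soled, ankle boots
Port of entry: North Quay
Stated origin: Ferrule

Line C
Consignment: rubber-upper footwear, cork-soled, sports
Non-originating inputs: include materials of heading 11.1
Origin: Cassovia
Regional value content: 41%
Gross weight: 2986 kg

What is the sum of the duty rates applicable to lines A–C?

49%

Line A: leather-upper → 11.2; leather-soled → 11.2.3; ordinary → 11.2.3.1. Scheduled 27%. No special measure applies. → 27%.
Line B: rubber-upper → 11.1; leather-soled → 11.1.1; ankle boots → 11.1.1.3. Scheduled 14%. No special measure applies. → 14%.
Line C: rubber-upper → 11.1; cork-soled → 11.1.3; sports → 11.1.3.1. Scheduled 8%. Cassovia agreement on 11.1.3: CTH not met; Cassovia agreement on 11.1.2: 11.1.3.1 not covered. → 8%.
Sum: 27% + 14% + 8% = 49%.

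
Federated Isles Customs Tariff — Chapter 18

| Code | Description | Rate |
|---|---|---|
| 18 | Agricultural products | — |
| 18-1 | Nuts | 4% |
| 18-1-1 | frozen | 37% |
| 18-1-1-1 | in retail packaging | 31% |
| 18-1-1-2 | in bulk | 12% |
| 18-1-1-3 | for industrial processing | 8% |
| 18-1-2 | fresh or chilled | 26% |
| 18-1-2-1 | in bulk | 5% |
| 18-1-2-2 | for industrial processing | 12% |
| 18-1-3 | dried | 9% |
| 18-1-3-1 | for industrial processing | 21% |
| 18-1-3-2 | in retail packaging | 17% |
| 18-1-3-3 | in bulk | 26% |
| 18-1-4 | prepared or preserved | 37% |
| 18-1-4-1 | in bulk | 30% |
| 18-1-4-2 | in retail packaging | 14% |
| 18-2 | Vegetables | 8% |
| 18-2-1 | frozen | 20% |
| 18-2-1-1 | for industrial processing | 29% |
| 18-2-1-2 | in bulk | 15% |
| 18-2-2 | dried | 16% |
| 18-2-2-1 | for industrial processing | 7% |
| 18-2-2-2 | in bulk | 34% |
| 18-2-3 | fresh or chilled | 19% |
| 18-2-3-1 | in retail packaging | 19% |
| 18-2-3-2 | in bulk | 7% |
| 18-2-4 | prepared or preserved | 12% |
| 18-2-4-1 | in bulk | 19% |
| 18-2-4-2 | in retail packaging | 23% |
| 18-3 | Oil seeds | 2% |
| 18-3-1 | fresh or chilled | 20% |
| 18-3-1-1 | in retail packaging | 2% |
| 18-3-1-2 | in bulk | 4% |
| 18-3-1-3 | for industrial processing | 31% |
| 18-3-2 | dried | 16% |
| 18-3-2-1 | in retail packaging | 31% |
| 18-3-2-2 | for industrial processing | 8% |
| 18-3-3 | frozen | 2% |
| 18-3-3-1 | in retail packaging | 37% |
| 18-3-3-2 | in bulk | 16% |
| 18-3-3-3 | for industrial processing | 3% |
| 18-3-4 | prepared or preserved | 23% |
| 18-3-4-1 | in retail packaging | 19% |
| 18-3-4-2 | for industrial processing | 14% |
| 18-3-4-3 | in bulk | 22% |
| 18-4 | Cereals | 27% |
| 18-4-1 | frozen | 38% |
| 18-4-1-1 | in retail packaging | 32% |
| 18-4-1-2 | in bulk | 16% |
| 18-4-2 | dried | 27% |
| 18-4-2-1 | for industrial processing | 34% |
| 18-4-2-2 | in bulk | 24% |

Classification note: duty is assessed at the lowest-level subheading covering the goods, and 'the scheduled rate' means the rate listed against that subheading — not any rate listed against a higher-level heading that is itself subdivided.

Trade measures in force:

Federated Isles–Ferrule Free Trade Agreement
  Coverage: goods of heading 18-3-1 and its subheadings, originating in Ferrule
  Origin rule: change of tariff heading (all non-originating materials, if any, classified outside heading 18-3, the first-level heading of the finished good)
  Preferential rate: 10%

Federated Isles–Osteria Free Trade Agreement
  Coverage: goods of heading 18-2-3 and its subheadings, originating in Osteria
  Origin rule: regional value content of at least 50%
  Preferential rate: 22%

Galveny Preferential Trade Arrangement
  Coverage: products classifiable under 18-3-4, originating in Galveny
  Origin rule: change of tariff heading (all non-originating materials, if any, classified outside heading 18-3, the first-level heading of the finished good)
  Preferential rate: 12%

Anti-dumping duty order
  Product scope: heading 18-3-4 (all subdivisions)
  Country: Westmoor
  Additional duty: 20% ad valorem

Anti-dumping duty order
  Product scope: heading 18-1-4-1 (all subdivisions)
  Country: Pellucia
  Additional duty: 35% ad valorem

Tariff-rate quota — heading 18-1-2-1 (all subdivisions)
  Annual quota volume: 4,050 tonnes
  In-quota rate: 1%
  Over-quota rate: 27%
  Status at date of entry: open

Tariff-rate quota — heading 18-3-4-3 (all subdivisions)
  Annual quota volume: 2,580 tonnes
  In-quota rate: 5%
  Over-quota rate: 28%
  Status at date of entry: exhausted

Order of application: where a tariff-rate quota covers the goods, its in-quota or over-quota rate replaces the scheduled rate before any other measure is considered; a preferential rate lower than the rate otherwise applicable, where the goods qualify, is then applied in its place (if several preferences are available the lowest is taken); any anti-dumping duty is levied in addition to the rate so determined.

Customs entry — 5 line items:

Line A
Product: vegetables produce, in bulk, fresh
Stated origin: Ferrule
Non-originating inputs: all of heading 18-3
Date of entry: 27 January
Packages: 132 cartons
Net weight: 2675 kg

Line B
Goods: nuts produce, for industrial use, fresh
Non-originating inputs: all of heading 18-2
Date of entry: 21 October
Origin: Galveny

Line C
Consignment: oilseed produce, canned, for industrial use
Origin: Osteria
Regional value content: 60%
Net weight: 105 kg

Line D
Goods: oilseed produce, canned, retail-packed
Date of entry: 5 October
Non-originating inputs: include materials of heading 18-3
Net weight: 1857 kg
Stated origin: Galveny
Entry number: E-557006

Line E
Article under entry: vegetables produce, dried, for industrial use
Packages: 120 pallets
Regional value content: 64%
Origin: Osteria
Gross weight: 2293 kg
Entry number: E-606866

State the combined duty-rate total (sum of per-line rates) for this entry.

Line A: vegetables → 18-2; fresh → 18-2-3; in bulk → 18-2-3-2. Scheduled 7%. Ferrule agreement on 18-3-1: 18-2-3-2 not covered. → 7%.
Line B: nuts → 18-1; fresh → 18-1-2; for industrial use → 18-1-2-2. Scheduled 12%. Galveny agreement on 18-3-4: 18-1-2-2 not covered. → 12%.
Line C: oilseed → 18-3; canned → 18-3-4; for industrial use → 18-3-4-2. Scheduled 14%. Osteria agreement on 18-2-3: 18-3-4-2 not covered. → 14%.
Line D: oilseed → 18-3; canned → 18-3-4; retail-packed → 18-3-4-1. Scheduled 19%. Galveny agreement on 18-3-4: CTH not met. → 19%.
Line E: vegetables → 18-2; dried → 18-2-2; for industrial use → 18-2-2-1. Scheduled 7%. Osteria agreement on 18-2-3: 18-2-2-1 not covered. → 7%.
Sum: 7% + 12% + 14% + 19% + 7% = 59%.

59%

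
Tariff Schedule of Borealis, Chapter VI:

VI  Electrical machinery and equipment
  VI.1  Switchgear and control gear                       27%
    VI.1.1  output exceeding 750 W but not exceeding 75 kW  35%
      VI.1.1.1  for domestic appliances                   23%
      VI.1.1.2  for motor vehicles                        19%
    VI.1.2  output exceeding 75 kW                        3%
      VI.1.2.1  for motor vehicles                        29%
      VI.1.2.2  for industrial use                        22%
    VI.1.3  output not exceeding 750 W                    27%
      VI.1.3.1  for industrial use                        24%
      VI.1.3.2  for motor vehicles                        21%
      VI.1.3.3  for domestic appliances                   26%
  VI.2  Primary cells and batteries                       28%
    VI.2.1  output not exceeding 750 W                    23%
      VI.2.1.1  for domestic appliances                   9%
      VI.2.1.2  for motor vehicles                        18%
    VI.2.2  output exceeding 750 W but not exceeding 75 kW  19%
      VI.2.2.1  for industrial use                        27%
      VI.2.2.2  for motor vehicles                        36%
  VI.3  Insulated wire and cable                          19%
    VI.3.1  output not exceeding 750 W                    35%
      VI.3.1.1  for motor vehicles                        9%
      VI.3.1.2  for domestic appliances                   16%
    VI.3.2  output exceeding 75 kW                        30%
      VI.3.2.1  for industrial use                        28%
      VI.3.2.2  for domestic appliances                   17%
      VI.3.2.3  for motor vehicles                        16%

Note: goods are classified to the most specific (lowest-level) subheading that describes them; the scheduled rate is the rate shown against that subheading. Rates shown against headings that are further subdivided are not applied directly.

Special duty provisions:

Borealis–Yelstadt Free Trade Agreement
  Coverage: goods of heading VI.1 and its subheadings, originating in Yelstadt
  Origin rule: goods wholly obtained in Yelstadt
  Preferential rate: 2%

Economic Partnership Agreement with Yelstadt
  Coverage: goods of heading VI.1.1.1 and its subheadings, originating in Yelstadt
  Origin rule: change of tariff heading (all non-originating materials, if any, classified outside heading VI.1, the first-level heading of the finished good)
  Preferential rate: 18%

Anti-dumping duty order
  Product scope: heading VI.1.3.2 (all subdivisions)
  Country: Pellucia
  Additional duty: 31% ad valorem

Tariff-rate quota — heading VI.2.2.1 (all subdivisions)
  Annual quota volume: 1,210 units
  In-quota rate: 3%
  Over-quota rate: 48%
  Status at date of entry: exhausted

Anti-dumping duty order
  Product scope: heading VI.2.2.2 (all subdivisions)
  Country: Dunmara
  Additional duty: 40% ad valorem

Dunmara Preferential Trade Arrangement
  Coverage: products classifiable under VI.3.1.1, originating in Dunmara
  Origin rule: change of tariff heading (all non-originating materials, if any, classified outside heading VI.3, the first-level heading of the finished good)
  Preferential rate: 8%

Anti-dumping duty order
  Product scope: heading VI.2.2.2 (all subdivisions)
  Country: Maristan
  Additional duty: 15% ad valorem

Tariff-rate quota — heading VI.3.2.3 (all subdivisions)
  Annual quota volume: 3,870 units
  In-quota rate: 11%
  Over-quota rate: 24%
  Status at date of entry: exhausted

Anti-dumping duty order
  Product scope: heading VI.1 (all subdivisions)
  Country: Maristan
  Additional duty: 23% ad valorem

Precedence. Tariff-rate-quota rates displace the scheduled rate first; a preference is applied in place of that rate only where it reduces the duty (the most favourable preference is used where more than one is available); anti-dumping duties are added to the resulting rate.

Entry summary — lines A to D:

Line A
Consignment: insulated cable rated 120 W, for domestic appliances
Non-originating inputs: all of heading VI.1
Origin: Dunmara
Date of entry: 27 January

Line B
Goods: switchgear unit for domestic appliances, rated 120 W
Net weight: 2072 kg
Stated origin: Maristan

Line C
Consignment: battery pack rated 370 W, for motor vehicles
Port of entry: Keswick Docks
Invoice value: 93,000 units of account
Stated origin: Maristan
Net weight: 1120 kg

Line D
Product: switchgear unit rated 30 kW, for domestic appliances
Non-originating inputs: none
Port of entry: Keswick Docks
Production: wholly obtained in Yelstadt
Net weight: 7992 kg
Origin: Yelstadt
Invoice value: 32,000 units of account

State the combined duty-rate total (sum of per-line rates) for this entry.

Line A: insulated cable → VI.3; rated 120 W → VI.3.1; for domestic appliances → VI.3.1.2. Scheduled 16%. Dunmara agreement on VI.3.1.1: VI.3.1.2 not covered. → 16%.
Line B: switchgear unit → VI.1; rated 120 W → VI.1.3; for domestic appliances → VI.1.3.3. Scheduled 26%. anti-dumping (Maristan, VI.1): +23%; total 26% + 23% = 49%. → 49%.
Line C: battery pack → VI.2; rated 370 W → VI.2.1; for motor vehicles → VI.2.1.2. Scheduled 18%. No special measure applies. → 18%.
Line D: switchgear unit → VI.1; rated 30 kW → VI.1.1; for domestic appliances → VI.1.1.1. Scheduled 23%. Yelstadt agreement on VI.1: wholly obtained → 2% available; Yelstadt agreement on VI.1.1.1: CTH met → 18% available; preferential 2%. → 2%.
Sum: 16% + 49% + 18% + 2% = 85%.

85%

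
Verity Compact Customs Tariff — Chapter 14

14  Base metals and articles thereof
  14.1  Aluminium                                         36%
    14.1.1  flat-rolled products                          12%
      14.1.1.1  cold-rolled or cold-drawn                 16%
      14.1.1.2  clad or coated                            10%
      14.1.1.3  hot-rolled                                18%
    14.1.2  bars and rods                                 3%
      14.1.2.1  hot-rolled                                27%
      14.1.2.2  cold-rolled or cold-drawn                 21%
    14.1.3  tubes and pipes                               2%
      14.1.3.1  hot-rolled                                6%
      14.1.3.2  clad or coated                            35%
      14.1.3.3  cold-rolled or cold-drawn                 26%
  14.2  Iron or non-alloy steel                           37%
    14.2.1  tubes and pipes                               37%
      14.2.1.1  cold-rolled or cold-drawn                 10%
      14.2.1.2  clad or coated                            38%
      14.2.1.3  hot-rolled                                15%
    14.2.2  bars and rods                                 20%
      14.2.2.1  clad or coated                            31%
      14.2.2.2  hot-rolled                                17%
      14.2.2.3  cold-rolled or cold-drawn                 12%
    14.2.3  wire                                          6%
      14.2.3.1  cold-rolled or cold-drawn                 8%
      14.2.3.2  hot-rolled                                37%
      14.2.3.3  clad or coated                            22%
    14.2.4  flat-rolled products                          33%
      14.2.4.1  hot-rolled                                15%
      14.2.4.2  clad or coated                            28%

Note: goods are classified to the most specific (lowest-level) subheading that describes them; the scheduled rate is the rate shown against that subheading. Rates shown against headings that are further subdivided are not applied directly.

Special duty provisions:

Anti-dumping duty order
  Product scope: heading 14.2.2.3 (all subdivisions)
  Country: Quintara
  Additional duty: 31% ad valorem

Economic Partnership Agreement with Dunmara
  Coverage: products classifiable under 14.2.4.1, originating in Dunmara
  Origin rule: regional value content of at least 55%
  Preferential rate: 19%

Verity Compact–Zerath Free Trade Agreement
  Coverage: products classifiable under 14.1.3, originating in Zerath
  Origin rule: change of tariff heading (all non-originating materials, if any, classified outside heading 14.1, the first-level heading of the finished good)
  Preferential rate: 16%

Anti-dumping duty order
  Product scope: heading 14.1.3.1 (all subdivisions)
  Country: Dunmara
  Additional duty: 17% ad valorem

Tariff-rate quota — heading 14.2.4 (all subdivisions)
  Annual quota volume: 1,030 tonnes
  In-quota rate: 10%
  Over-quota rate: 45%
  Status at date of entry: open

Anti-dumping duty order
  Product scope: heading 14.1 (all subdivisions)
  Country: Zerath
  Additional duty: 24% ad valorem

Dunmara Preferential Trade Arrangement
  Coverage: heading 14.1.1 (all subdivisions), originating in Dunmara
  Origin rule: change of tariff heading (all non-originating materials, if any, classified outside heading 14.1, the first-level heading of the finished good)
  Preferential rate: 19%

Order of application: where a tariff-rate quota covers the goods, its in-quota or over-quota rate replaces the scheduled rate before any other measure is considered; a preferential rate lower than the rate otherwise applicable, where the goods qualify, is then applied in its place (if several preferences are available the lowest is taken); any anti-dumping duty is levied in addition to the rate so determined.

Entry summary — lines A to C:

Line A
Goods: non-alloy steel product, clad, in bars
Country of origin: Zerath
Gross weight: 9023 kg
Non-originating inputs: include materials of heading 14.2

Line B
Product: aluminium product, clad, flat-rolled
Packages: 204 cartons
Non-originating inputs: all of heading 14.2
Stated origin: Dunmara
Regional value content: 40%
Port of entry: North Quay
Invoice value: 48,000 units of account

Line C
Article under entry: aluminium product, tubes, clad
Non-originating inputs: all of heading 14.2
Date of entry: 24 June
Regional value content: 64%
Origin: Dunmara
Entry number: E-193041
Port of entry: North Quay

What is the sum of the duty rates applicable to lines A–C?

76%

Line A: non-alloy steel → 14.2; in bars → 14.2.2; clad → 14.2.2.1. Scheduled 31%. Zerath agreement on 14.1.3: 14.2.2.1 not covered. → 31%.
Line B: aluminium → 14.1; flat-rolled → 14.1.1; clad → 14.1.1.2. Scheduled 10%. Dunmara agreement on 14.2.4.1: 14.1.1.2 not covered; Dunmara agreement on 14.1.1: CTH met → 19% available; preference 19% not lower than 10% → no reduction. → 10%.
Line C: aluminium → 14.1; tubes → 14.1.3; clad → 14.1.3.2. Scheduled 35%. Dunmara agreement on 14.2.4.1: 14.1.3.2 not covered; Dunmara agreement on 14.1.1: 14.1.3.2 not covered. → 35%.
Sum: 31% + 10% + 35% = 76%.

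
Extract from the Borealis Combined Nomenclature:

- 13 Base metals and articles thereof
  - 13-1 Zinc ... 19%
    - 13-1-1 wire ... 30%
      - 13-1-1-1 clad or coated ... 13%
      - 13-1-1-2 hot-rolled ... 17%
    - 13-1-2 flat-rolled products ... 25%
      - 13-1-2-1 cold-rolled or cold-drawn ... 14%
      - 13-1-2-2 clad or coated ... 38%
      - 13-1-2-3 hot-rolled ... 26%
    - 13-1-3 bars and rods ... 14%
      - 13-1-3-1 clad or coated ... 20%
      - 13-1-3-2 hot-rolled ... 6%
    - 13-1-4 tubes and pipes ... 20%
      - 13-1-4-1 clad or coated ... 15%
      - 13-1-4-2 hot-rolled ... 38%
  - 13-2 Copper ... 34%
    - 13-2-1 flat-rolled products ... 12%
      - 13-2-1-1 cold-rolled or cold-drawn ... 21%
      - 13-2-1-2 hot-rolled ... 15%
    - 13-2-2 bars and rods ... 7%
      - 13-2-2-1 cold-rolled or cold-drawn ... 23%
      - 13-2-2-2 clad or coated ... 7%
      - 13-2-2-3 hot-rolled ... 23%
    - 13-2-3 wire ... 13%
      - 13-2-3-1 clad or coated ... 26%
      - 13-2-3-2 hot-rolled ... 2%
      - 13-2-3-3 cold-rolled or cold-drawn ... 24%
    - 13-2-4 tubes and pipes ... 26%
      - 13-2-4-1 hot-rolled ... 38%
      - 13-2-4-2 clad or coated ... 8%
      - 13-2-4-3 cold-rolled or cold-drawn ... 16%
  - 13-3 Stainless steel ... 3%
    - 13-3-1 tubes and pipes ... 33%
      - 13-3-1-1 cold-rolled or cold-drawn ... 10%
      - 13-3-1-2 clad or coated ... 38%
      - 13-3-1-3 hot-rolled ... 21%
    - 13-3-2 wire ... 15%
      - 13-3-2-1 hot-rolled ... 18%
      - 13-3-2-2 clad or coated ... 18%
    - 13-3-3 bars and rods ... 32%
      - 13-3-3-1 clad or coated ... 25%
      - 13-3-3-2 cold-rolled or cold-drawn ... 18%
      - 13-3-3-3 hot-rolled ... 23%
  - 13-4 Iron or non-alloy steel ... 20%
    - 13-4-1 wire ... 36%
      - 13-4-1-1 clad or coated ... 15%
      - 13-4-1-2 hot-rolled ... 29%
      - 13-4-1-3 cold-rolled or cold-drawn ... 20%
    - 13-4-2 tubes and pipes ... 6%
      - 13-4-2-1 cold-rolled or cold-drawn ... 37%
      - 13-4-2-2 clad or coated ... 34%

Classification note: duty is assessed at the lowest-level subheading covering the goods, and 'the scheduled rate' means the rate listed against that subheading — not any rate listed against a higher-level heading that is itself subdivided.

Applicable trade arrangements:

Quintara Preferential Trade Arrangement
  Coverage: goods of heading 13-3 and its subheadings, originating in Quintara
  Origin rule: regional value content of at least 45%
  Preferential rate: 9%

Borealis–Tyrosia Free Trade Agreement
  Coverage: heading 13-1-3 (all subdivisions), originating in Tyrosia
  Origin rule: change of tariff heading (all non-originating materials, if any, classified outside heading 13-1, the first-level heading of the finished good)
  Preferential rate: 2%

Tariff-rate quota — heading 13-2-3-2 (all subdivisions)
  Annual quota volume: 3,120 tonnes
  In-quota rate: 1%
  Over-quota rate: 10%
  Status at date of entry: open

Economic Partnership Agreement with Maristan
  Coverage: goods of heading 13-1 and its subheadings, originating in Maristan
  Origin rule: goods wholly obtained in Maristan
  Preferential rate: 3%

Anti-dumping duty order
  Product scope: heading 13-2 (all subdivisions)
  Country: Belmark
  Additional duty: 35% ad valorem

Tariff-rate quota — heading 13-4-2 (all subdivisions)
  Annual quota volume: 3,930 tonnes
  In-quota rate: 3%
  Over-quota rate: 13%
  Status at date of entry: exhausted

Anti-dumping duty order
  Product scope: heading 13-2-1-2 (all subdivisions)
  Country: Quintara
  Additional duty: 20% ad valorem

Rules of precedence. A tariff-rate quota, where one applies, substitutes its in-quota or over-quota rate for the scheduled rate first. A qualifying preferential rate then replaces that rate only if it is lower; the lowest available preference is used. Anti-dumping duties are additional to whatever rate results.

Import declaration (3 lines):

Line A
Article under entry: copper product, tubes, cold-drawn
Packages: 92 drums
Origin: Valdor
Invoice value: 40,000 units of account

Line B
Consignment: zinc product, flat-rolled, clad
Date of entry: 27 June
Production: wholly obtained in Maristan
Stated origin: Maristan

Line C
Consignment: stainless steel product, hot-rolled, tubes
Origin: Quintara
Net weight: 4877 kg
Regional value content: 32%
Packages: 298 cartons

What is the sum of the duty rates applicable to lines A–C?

40%

Line A: copper → 13-2; tubes → 13-2-4; cold-drawn → 13-2-4-3. Scheduled 16%. No special measure applies. → 16%.
Line B: zinc → 13-1; flat-rolled → 13-1-2; clad → 13-1-2-2. Scheduled 38%. Maristan agreement on 13-1: wholly obtained → 3% available; preferential 3%. → 3%.
Line C: stainless steel → 13-3; tubes → 13-3-1; hot-rolled → 13-3-1-3. Scheduled 21%. Quintara agreement on 13-3: RVC < 45%. → 21%.
Sum: 16% + 3% + 21% = 40%.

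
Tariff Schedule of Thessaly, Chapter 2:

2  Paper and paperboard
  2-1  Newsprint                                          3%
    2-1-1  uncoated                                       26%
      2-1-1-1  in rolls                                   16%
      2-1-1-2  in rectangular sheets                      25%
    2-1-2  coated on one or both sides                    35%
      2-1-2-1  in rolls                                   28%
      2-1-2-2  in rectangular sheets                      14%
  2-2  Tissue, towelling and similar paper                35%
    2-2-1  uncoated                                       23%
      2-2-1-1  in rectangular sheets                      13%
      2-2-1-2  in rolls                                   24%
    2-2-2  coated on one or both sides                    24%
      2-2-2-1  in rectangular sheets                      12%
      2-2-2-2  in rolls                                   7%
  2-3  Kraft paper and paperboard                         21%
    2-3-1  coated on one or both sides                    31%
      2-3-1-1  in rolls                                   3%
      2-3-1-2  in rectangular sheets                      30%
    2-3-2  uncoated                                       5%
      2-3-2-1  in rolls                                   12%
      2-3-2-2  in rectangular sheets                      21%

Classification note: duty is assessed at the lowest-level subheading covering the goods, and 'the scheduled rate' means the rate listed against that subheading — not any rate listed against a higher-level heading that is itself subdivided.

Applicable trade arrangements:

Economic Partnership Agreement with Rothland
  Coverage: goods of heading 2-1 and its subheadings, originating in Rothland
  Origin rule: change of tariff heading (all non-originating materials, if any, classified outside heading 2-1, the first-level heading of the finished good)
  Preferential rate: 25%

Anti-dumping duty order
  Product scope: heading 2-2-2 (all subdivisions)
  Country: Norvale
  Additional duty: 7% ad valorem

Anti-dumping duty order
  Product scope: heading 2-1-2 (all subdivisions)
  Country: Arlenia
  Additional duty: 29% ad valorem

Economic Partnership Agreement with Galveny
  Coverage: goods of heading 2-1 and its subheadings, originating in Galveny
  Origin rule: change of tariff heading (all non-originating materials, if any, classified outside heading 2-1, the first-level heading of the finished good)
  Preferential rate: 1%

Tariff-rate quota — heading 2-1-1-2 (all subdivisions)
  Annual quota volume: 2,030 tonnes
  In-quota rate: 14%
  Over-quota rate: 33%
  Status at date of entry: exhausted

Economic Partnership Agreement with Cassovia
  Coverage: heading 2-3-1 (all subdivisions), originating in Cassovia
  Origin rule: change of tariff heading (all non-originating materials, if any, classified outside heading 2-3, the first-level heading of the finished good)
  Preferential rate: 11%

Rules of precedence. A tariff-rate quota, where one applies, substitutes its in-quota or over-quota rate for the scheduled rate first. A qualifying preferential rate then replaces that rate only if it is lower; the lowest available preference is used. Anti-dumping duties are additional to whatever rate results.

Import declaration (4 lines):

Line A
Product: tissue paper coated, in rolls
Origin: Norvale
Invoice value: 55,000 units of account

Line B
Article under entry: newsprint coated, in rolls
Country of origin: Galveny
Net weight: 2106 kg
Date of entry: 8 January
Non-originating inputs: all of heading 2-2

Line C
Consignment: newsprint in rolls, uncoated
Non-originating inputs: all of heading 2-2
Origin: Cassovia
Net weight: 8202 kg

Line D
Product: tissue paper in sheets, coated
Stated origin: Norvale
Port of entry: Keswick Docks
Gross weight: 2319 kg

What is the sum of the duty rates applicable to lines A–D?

50%

Line A: tissue paper → 2-2; coated → 2-2-2; in rolls → 2-2-2-2. Scheduled 7%. anti-dumping (Norvale, 2-2-2): +7%; total 7% + 7% = 14%. → 14%.
Line B: newsprint → 2-1; coated → 2-1-2; in rolls → 2-1-2-1. Scheduled 28%. Galveny agreement on 2-1: CTH met → 1% available; preferential 1%. → 1%.
Line C: newsprint → 2-1; uncoated → 2-1-1; in rolls → 2-1-1-1. Scheduled 16%. Cassovia agreement on 2-3-1: 2-1-1-1 not covered. → 16%.
Line D: tissue paper → 2-2; coated → 2-2-2; in sheets → 2-2-2-1. Scheduled 12%. anti-dumping (Norvale, 2-2-2): +7%; total 12% + 7% = 19%. → 19%.
Sum: 14% + 1% + 16% + 19% = 50%.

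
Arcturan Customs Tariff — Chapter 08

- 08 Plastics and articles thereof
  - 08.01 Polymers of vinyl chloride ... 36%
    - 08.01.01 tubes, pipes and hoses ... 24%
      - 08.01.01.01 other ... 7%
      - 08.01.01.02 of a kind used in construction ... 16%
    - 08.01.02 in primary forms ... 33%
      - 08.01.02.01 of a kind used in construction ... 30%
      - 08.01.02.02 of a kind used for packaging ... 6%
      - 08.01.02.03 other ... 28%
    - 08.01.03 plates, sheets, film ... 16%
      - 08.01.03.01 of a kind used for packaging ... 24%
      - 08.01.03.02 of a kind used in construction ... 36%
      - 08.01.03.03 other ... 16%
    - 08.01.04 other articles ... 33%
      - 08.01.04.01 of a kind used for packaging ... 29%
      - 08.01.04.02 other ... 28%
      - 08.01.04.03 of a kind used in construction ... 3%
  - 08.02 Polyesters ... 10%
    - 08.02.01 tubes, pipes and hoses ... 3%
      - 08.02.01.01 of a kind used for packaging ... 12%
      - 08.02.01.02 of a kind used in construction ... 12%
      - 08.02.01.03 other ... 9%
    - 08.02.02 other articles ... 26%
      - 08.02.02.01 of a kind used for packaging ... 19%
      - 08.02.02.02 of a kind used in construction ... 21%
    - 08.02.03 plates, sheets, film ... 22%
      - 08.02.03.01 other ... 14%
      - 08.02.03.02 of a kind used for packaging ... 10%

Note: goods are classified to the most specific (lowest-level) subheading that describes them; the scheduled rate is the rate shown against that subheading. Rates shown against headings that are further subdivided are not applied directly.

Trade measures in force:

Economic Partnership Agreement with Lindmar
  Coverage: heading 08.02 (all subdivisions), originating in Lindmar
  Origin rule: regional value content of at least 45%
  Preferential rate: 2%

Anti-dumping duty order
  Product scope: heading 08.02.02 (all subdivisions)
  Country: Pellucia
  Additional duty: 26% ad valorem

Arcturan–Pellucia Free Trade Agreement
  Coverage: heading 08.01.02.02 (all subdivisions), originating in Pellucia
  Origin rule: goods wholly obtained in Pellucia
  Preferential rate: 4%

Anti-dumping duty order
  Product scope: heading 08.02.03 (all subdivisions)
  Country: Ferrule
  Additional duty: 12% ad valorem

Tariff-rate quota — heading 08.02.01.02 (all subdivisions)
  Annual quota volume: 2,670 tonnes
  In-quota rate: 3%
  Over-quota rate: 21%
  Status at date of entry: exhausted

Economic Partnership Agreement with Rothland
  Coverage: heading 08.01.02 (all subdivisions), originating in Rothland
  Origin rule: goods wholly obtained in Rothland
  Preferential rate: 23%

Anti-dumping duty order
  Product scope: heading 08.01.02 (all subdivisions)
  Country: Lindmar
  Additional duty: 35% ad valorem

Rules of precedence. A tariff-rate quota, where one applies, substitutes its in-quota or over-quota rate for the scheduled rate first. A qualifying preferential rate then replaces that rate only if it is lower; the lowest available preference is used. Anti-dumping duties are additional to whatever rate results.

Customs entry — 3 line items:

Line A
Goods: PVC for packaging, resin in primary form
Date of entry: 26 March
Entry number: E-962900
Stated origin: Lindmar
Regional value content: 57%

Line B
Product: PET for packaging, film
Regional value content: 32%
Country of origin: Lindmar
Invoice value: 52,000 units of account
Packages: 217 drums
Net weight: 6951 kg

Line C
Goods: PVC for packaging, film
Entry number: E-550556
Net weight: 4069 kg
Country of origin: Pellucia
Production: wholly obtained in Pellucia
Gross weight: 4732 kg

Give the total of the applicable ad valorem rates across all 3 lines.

Line A: PVC → 08.01; resin in primary form → 08.01.02; for packaging → 08.01.02.02. Scheduled 6%. Lindmar agreement on 08.02: 08.01.02.02 not covered; anti-dumping (Lindmar, 08.01.02): +35%; total 6% + 35% = 41%. → 41%.
Line B: PET → 08.02; film → 08.02.03; for packaging → 08.02.03.02. Scheduled 10%. Lindmar agreement on 08.02: RVC < 45%. → 10%.
Line C: PVC → 08.01; film → 08.01.03; for packaging → 08.01.03.01. Scheduled 24%. Pellucia agreement on 08.01.02.02: 08.01.03.01 not covered. → 24%.
Sum: 41% + 10% + 24% = 75%.

75%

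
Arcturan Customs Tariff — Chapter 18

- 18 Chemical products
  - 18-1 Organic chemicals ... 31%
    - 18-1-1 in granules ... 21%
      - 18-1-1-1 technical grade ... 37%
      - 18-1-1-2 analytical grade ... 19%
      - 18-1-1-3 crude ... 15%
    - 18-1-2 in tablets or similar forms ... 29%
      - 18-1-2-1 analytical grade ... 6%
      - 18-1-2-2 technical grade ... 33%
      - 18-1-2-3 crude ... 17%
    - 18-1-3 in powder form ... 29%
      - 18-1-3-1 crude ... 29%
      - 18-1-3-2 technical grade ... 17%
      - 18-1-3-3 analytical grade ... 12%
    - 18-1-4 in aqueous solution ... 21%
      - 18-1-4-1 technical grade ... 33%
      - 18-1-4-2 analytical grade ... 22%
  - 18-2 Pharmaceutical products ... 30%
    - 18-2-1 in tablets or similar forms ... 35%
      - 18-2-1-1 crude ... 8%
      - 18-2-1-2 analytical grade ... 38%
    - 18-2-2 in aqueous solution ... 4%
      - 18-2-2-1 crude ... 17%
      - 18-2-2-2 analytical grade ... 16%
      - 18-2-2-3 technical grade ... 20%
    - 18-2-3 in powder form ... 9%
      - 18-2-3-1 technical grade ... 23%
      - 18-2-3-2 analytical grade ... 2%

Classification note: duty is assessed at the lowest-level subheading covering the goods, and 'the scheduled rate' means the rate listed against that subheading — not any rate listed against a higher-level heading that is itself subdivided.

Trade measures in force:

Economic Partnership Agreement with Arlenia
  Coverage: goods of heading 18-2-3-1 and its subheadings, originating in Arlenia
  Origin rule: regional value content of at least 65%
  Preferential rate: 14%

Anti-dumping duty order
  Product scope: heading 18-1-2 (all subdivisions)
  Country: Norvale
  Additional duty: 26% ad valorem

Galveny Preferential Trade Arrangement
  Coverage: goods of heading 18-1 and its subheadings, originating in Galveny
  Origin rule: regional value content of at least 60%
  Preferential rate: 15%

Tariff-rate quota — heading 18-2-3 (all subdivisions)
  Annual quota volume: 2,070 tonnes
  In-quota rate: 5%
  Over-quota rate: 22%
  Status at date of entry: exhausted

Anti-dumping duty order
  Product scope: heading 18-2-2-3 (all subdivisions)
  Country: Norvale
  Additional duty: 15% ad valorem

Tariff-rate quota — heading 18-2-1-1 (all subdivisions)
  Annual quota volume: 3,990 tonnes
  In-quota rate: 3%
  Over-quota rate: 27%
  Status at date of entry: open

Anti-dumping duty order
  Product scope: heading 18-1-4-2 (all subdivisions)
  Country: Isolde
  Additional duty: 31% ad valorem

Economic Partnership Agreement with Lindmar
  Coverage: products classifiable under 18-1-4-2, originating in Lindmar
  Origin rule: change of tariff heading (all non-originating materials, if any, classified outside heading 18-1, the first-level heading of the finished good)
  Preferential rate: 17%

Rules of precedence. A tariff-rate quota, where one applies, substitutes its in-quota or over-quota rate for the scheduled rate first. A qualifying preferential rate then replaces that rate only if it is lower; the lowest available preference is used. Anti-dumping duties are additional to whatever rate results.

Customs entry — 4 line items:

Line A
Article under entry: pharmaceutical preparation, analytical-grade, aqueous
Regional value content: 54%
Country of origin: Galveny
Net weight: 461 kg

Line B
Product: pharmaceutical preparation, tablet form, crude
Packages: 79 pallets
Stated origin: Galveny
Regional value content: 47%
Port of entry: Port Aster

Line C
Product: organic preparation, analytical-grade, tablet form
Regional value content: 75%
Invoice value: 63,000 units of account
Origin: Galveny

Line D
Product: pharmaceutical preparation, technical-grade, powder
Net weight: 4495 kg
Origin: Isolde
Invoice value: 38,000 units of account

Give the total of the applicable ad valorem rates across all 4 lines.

Line A: pharmaceutical → 18-2; aqueous → 18-2-2; analytical-grade → 18-2-2-2. Scheduled 16%. Galveny agreement on 18-1: 18-2-2-2 not covered. → 16%.
Line B: pharmaceutical → 18-2; tablet form → 18-2-1; crude → 18-2-1-1. Scheduled 8%. quota on 18-2-1-1 open → in-quota 3%; Galveny agreement on 18-1: 18-2-1-1 not covered. → 3%.
Line C: organic → 18-1; tablet form → 18-1-2; analytical-grade → 18-1-2-1. Scheduled 6%. Galveny agreement on 18-1: RVC ≥ 60% → 15% available; preference 15% not lower than 6% → no reduction. → 6%.
Line D: pharmaceutical → 18-2; powder → 18-2-3; technical-grade → 18-2-3-1. Scheduled 23%. quota on 18-2-3 exhausted → over-quota 22%. → 22%.
Sum: 16% + 3% + 6% + 22% = 47%.

47%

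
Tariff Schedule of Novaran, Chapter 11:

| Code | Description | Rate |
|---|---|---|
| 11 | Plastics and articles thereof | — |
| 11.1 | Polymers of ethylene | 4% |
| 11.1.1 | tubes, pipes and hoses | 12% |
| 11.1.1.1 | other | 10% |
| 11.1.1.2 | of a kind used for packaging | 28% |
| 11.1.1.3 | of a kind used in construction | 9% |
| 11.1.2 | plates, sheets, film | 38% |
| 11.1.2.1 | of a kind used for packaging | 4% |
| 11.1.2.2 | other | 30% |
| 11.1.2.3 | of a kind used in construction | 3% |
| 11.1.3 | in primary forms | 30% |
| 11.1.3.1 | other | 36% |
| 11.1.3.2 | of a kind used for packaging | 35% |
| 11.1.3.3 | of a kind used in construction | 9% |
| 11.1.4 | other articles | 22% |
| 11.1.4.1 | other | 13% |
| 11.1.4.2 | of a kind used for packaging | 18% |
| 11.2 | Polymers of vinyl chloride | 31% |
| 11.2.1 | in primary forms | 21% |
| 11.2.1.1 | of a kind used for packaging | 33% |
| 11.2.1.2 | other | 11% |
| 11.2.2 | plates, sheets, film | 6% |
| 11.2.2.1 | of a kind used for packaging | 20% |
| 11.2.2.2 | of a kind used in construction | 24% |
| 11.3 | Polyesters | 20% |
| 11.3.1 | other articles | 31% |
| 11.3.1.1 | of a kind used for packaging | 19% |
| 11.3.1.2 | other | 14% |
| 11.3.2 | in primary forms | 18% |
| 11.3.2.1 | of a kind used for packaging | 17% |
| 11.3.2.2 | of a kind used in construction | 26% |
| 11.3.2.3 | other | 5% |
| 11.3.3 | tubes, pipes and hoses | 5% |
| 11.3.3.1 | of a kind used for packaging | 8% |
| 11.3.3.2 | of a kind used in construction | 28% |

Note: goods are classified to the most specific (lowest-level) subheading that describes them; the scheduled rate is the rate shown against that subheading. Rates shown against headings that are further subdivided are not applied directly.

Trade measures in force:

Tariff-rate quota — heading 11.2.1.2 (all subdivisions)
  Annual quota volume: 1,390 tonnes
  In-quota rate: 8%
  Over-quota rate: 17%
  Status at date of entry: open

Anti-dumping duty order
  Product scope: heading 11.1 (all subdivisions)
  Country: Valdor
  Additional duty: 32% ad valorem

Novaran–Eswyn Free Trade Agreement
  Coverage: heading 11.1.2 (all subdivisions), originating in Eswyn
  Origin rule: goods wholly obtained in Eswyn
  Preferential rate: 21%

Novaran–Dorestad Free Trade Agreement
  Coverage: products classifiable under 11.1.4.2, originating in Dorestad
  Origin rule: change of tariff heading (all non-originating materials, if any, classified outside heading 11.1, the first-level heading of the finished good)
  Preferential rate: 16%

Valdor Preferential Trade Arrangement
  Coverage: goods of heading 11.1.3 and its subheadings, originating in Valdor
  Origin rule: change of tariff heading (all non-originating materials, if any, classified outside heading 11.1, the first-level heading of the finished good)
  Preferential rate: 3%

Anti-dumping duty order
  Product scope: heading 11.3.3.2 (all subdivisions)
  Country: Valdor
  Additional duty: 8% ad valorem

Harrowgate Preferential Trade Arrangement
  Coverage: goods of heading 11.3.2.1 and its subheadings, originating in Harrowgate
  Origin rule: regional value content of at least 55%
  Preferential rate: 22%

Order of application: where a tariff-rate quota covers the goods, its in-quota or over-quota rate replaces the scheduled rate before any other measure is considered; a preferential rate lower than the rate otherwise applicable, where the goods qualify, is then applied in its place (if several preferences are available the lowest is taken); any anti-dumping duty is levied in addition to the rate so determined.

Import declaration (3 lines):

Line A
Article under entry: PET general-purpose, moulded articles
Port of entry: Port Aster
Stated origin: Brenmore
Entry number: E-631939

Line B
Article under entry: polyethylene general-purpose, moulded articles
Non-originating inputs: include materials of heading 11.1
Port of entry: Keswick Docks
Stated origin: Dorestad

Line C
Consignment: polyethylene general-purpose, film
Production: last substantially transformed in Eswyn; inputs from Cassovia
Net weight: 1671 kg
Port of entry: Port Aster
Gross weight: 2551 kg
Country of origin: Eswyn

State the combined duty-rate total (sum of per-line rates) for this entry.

57%

Line A: PET → 11.3; moulded articles → 11.3.1; general-purpose → 11.3.1.2. Scheduled 14%. No special measure applies. → 14%.
Line B: polyethylene → 11.1; moulded articles → 11.1.4; general-purpose → 11.1.4.1. Scheduled 13%. Dorestad agreement on 11.1.4.2: 11.1.4.1 not covered. → 13%.
Line C: polyethylene → 11.1; film → 11.1.2; general-purpose → 11.1.2.2. Scheduled 30%. Eswyn agreement on 11.1.2: not wholly obtained. → 30%.
Sum: 14% + 13% + 30% = 57%.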